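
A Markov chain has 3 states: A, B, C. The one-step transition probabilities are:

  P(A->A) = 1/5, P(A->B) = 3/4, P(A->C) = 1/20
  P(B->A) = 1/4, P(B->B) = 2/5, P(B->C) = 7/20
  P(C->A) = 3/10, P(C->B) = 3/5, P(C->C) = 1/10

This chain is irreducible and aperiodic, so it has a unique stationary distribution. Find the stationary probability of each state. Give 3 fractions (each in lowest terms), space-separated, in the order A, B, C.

Answer: 44/177 94/177 13/59

Derivation:
The stationary distribution satisfies pi = pi * P, i.e.:
  pi_A = 1/5*pi_A + 1/4*pi_B + 3/10*pi_C
  pi_B = 3/4*pi_A + 2/5*pi_B + 3/5*pi_C
  pi_C = 1/20*pi_A + 7/20*pi_B + 1/10*pi_C
with normalization: pi_A + pi_B + pi_C = 1.

Using the first 2 balance equations plus normalization, the linear system A*pi = b is:
  [-4/5, 1/4, 3/10] . pi = 0
  [3/4, -3/5, 3/5] . pi = 0
  [1, 1, 1] . pi = 1

Solving yields:
  pi_A = 44/177
  pi_B = 94/177
  pi_C = 13/59

Verification (pi * P):
  44/177*1/5 + 94/177*1/4 + 13/59*3/10 = 44/177 = pi_A  (ok)
  44/177*3/4 + 94/177*2/5 + 13/59*3/5 = 94/177 = pi_B  (ok)
  44/177*1/20 + 94/177*7/20 + 13/59*1/10 = 13/59 = pi_C  (ok)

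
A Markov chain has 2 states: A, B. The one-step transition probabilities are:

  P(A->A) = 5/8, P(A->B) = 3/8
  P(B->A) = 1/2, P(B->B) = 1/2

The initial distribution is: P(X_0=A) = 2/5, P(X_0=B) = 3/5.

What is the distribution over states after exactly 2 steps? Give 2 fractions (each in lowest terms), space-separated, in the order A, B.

Propagating the distribution step by step (d_{t+1} = d_t * P):
d_0 = (A=2/5, B=3/5)
  d_1[A] = 2/5*5/8 + 3/5*1/2 = 11/20
  d_1[B] = 2/5*3/8 + 3/5*1/2 = 9/20
d_1 = (A=11/20, B=9/20)
  d_2[A] = 11/20*5/8 + 9/20*1/2 = 91/160
  d_2[B] = 11/20*3/8 + 9/20*1/2 = 69/160
d_2 = (A=91/160, B=69/160)

Answer: 91/160 69/160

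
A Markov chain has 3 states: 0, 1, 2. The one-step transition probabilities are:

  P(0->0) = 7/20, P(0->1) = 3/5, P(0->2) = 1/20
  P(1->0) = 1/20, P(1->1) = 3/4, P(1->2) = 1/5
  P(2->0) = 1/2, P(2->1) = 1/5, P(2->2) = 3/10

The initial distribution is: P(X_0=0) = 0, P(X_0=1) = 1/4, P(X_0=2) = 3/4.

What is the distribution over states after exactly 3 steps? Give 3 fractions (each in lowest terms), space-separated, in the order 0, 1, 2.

Answer: 6823/32000 19627/32000 111/640

Derivation:
Propagating the distribution step by step (d_{t+1} = d_t * P):
d_0 = (0=0, 1=1/4, 2=3/4)
  d_1[0] = 0*7/20 + 1/4*1/20 + 3/4*1/2 = 31/80
  d_1[1] = 0*3/5 + 1/4*3/4 + 3/4*1/5 = 27/80
  d_1[2] = 0*1/20 + 1/4*1/5 + 3/4*3/10 = 11/40
d_1 = (0=31/80, 1=27/80, 2=11/40)
  d_2[0] = 31/80*7/20 + 27/80*1/20 + 11/40*1/2 = 29/100
  d_2[1] = 31/80*3/5 + 27/80*3/4 + 11/40*1/5 = 173/320
  d_2[2] = 31/80*1/20 + 27/80*1/5 + 11/40*3/10 = 271/1600
d_2 = (0=29/100, 1=173/320, 2=271/1600)
  d_3[0] = 29/100*7/20 + 173/320*1/20 + 271/1600*1/2 = 6823/32000
  d_3[1] = 29/100*3/5 + 173/320*3/4 + 271/1600*1/5 = 19627/32000
  d_3[2] = 29/100*1/20 + 173/320*1/5 + 271/1600*3/10 = 111/640
d_3 = (0=6823/32000, 1=19627/32000, 2=111/640)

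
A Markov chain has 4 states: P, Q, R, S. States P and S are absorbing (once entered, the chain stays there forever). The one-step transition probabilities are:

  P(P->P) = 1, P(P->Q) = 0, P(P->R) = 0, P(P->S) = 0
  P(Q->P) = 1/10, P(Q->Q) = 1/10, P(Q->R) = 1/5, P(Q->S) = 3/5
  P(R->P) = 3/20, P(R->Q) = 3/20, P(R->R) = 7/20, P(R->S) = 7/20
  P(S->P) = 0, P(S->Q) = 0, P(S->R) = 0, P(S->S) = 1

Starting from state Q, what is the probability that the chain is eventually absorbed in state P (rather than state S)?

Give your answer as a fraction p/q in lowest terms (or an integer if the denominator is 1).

Answer: 19/111

Derivation:
Let a_i = P(absorbed in P | start in state i).
Boundary conditions: a_P = 1, a_S = 0.
For each transient state i, a_i = sum_j P(i->j) * a_j:
  a_Q = 1/10*a_P + 1/10*a_Q + 1/5*a_R + 3/5*a_S
  a_R = 3/20*a_P + 3/20*a_Q + 7/20*a_R + 7/20*a_S

Substituting a_P = 1 and a_S = 0, rearrange to (I - Q) a = r where r[i] = P(i -> P):
  [9/10, -1/5] . (a_Q, a_R) = 1/10
  [-3/20, 13/20] . (a_Q, a_R) = 3/20

Solving yields:
  a_Q = 19/111
  a_R = 10/37

Starting state is Q, so the absorption probability is a_Q = 19/111.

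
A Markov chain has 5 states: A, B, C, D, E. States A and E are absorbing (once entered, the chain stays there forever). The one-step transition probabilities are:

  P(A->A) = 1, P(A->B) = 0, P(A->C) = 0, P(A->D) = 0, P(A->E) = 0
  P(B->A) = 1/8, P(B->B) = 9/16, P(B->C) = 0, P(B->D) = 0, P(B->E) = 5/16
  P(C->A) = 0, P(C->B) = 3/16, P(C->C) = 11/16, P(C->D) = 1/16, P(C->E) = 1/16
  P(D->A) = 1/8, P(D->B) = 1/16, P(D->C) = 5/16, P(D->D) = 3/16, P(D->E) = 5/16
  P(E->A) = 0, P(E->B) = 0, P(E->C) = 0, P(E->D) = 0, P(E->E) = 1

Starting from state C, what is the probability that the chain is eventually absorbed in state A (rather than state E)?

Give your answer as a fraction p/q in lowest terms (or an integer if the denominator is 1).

Answer: 47/210

Derivation:
Let a_i = P(absorbed in A | start in state i).
Boundary conditions: a_A = 1, a_E = 0.
For each transient state i, a_i = sum_j P(i->j) * a_j:
  a_B = 1/8*a_A + 9/16*a_B + 0*a_C + 0*a_D + 5/16*a_E
  a_C = 0*a_A + 3/16*a_B + 11/16*a_C + 1/16*a_D + 1/16*a_E
  a_D = 1/8*a_A + 1/16*a_B + 5/16*a_C + 3/16*a_D + 5/16*a_E

Substituting a_A = 1 and a_E = 0, rearrange to (I - Q) a = r where r[i] = P(i -> A):
  [7/16, 0, 0] . (a_B, a_C, a_D) = 1/8
  [-3/16, 5/16, -1/16] . (a_B, a_C, a_D) = 0
  [-1/16, -5/16, 13/16] . (a_B, a_C, a_D) = 1/8

Solving yields:
  a_B = 2/7
  a_C = 47/210
  a_D = 11/42

Starting state is C, so the absorption probability is a_C = 47/210.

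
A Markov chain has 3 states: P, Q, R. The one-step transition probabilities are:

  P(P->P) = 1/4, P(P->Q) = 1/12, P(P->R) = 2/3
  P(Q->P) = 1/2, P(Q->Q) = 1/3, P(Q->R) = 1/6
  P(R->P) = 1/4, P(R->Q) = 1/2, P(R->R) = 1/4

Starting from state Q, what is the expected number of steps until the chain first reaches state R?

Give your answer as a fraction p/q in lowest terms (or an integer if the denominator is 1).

Answer: 30/11

Derivation:
Let h_i = expected steps to first reach R from state i.
Boundary: h_R = 0.
First-step equations for the other states:
  h_P = 1 + 1/4*h_P + 1/12*h_Q + 2/3*h_R
  h_Q = 1 + 1/2*h_P + 1/3*h_Q + 1/6*h_R

Substituting h_R = 0 and rearranging gives the linear system (I - Q) h = 1:
  [3/4, -1/12] . (h_P, h_Q) = 1
  [-1/2, 2/3] . (h_P, h_Q) = 1

Solving yields:
  h_P = 18/11
  h_Q = 30/11

Starting state is Q, so the expected hitting time is h_Q = 30/11.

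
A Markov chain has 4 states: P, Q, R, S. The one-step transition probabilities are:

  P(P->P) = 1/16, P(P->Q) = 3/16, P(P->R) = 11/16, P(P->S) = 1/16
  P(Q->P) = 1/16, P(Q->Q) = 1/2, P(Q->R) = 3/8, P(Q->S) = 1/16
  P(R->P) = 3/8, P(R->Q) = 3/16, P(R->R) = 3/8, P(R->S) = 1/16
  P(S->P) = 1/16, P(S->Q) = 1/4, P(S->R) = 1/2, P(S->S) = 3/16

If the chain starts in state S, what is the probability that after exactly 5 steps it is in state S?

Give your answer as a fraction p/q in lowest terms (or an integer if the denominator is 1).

Computing P^5 by repeated multiplication:
P^1 =
  P: [1/16, 3/16, 11/16, 1/16]
  Q: [1/16, 1/2, 3/8, 1/16]
  R: [3/8, 3/16, 3/8, 1/16]
  S: [1/16, 1/4, 1/2, 3/16]
P^2 =
  P: [71/256, 1/4, 103/256, 9/128]
  Q: [23/128, 89/256, 103/256, 9/128]
  R: [23/128, 1/4, 1/2, 9/128]
  S: [7/32, 71/256, 107/256, 11/128]
P^3 =
  P: [771/4096, 553/2048, 1927/4096, 73/1024]
  Q: [771/4096, 1231/4096, 901/2048, 73/1024]
  R: [7/32, 553/2048, 901/2048, 73/1024]
  S: [791/4096, 1145/4096, 465/1024, 75/1024]
P^4 =
  P: [13731/65536, 9055/32768, 29015/65536, 585/8192]
  Q: [6553/32768, 18735/65536, 29015/65536, 585/8192]
  R: [6553/32768, 9055/32768, 3705/8192, 585/8192]
  S: [3349/16384, 18313/65536, 29131/65536, 587/8192]
P^5 =
  P: [210611/1048576, 145919/524288, 471231/1048576, 4681/65536]
  Q: [210611/1048576, 294963/1048576, 234053/524288, 4681/65536]
  R: [26717/131072, 145919/524288, 234053/524288, 4681/65536]
  S: [211191/1048576, 292869/1048576, 117397/262144, 4683/65536]

(P^5)[S -> S] = 4683/65536

Answer: 4683/65536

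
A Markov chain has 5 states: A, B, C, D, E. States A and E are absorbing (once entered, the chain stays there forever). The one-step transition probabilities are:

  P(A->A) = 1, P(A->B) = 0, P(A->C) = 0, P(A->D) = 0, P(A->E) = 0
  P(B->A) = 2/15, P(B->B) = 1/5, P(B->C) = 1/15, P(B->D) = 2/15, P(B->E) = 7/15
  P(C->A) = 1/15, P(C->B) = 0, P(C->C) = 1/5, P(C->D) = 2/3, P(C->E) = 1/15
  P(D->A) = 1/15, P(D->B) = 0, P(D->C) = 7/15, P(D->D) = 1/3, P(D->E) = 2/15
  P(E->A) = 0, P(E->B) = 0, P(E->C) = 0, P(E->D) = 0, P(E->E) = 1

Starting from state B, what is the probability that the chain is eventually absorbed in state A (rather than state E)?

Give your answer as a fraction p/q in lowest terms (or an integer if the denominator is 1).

Let a_i = P(absorbed in A | start in state i).
Boundary conditions: a_A = 1, a_E = 0.
For each transient state i, a_i = sum_j P(i->j) * a_j:
  a_B = 2/15*a_A + 1/5*a_B + 1/15*a_C + 2/15*a_D + 7/15*a_E
  a_C = 1/15*a_A + 0*a_B + 1/5*a_C + 2/3*a_D + 1/15*a_E
  a_D = 1/15*a_A + 0*a_B + 7/15*a_C + 1/3*a_D + 2/15*a_E

Substituting a_A = 1 and a_E = 0, rearrange to (I - Q) a = r where r[i] = P(i -> A):
  [4/5, -1/15, -2/15] . (a_B, a_C, a_D) = 2/15
  [0, 4/5, -2/3] . (a_B, a_C, a_D) = 1/15
  [0, -7/15, 2/3] . (a_B, a_C, a_D) = 1/15

Solving yields:
  a_B = 79/300
  a_C = 2/5
  a_D = 19/50

Starting state is B, so the absorption probability is a_B = 79/300.

Answer: 79/300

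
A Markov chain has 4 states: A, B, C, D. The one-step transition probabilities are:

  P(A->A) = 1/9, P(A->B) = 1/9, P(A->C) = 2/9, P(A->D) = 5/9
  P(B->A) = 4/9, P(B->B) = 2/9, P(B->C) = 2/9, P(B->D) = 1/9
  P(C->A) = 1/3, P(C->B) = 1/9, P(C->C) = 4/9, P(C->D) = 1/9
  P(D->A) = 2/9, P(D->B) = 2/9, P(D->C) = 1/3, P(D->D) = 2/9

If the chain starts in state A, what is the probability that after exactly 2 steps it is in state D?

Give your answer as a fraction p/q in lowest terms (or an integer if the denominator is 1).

Answer: 2/9

Derivation:
Computing P^2 by repeated multiplication:
P^1 =
  A: [1/9, 1/9, 2/9, 5/9]
  B: [4/9, 2/9, 2/9, 1/9]
  C: [1/3, 1/9, 4/9, 1/9]
  D: [2/9, 2/9, 1/3, 2/9]
P^2 =
  A: [7/27, 5/27, 1/3, 2/9]
  B: [20/81, 4/27, 23/81, 26/81]
  C: [7/27, 11/81, 1/3, 22/81]
  D: [23/81, 13/81, 26/81, 19/81]

(P^2)[A -> D] = 2/9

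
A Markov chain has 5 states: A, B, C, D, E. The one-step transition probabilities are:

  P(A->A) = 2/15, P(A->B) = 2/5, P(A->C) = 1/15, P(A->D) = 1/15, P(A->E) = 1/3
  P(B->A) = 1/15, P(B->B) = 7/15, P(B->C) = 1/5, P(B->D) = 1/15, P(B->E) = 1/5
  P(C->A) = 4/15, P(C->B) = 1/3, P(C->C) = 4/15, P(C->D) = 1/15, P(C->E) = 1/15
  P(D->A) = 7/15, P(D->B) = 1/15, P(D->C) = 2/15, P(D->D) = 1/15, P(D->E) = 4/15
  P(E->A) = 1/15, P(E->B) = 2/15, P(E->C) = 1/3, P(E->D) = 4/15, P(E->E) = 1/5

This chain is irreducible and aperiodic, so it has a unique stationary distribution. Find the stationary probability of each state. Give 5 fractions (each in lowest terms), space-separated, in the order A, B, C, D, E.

The stationary distribution satisfies pi = pi * P, i.e.:
  pi_A = 2/15*pi_A + 1/15*pi_B + 4/15*pi_C + 7/15*pi_D + 1/15*pi_E
  pi_B = 2/5*pi_A + 7/15*pi_B + 1/3*pi_C + 1/15*pi_D + 2/15*pi_E
  pi_C = 1/15*pi_A + 1/5*pi_B + 4/15*pi_C + 2/15*pi_D + 1/3*pi_E
  pi_D = 1/15*pi_A + 1/15*pi_B + 1/15*pi_C + 1/15*pi_D + 4/15*pi_E
  pi_E = 1/3*pi_A + 1/5*pi_B + 1/15*pi_C + 4/15*pi_D + 1/5*pi_E
with normalization: pi_A + pi_B + pi_C + pi_D + pi_E = 1.

Using the first 4 balance equations plus normalization, the linear system A*pi = b is:
  [-13/15, 1/15, 4/15, 7/15, 1/15] . pi = 0
  [2/5, -8/15, 1/3, 1/15, 2/15] . pi = 0
  [1/15, 1/5, -11/15, 2/15, 1/3] . pi = 0
  [1/15, 1/15, 1/15, -14/15, 4/15] . pi = 0
  [1, 1, 1, 1, 1] . pi = 1

Solving yields:
  pi_A = 1216/7477
  pi_B = 7133/22431
  pi_C = 4757/22431
  pi_D = 2395/22431
  pi_E = 4498/22431

Verification (pi * P):
  1216/7477*2/15 + 7133/22431*1/15 + 4757/22431*4/15 + 2395/22431*7/15 + 4498/22431*1/15 = 1216/7477 = pi_A  (ok)
  1216/7477*2/5 + 7133/22431*7/15 + 4757/22431*1/3 + 2395/22431*1/15 + 4498/22431*2/15 = 7133/22431 = pi_B  (ok)
  1216/7477*1/15 + 7133/22431*1/5 + 4757/22431*4/15 + 2395/22431*2/15 + 4498/22431*1/3 = 4757/22431 = pi_C  (ok)
  1216/7477*1/15 + 7133/22431*1/15 + 4757/22431*1/15 + 2395/22431*1/15 + 4498/22431*4/15 = 2395/22431 = pi_D  (ok)
  1216/7477*1/3 + 7133/22431*1/5 + 4757/22431*1/15 + 2395/22431*4/15 + 4498/22431*1/5 = 4498/22431 = pi_E  (ok)

Answer: 1216/7477 7133/22431 4757/22431 2395/22431 4498/22431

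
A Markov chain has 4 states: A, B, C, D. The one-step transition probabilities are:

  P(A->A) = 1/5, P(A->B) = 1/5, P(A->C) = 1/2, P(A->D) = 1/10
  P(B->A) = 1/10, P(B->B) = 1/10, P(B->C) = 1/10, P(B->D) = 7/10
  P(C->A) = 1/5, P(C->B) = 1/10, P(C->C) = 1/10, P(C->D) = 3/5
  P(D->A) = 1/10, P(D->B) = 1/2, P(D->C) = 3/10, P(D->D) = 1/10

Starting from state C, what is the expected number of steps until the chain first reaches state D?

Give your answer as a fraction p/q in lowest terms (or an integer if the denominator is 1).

Answer: 1010/523

Derivation:
Let h_i = expected steps to first reach D from state i.
Boundary: h_D = 0.
First-step equations for the other states:
  h_A = 1 + 1/5*h_A + 1/5*h_B + 1/2*h_C + 1/10*h_D
  h_B = 1 + 1/10*h_A + 1/10*h_B + 1/10*h_C + 7/10*h_D
  h_C = 1 + 1/5*h_A + 1/10*h_B + 1/10*h_C + 3/5*h_D

Substituting h_D = 0 and rearranging gives the linear system (I - Q) h = 1:
  [4/5, -1/5, -1/2] . (h_A, h_B, h_C) = 1
  [-1/10, 9/10, -1/10] . (h_A, h_B, h_C) = 1
  [-1/5, -1/10, 9/10] . (h_A, h_B, h_C) = 1

Solving yields:
  h_A = 1500/523
  h_B = 860/523
  h_C = 1010/523

Starting state is C, so the expected hitting time is h_C = 1010/523.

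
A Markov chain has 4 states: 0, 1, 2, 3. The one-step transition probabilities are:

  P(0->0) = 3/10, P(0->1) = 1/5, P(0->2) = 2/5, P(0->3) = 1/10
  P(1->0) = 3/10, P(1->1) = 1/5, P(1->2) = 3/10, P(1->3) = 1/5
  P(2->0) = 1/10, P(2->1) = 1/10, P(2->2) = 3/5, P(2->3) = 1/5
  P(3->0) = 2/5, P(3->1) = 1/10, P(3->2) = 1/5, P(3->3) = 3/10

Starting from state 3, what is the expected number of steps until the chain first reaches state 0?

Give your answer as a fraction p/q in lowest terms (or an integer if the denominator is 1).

Answer: 60/17

Derivation:
Let h_i = expected steps to first reach 0 from state i.
Boundary: h_0 = 0.
First-step equations for the other states:
  h_1 = 1 + 3/10*h_0 + 1/5*h_1 + 3/10*h_2 + 1/5*h_3
  h_2 = 1 + 1/10*h_0 + 1/10*h_1 + 3/5*h_2 + 1/5*h_3
  h_3 = 1 + 2/5*h_0 + 1/10*h_1 + 1/5*h_2 + 3/10*h_3

Substituting h_0 = 0 and rearranging gives the linear system (I - Q) h = 1:
  [4/5, -3/10, -1/5] . (h_1, h_2, h_3) = 1
  [-1/10, 2/5, -1/5] . (h_1, h_2, h_3) = 1
  [-1/10, -1/5, 7/10] . (h_1, h_2, h_3) = 1

Solving yields:
  h_1 = 70/17
  h_2 = 90/17
  h_3 = 60/17

Starting state is 3, so the expected hitting time is h_3 = 60/17.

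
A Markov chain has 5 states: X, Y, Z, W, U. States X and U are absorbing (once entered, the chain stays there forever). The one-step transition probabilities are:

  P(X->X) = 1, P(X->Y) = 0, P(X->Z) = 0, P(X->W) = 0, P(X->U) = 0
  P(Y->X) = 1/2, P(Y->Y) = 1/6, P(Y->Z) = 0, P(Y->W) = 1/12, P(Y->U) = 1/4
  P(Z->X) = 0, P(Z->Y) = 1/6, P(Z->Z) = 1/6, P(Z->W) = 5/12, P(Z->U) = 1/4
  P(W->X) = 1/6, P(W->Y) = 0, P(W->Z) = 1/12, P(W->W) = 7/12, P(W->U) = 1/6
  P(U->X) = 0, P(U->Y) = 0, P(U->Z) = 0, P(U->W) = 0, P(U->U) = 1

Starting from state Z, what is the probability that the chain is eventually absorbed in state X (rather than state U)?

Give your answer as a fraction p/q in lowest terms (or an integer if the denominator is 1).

Answer: 41/112

Derivation:
Let a_i = P(absorbed in X | start in state i).
Boundary conditions: a_X = 1, a_U = 0.
For each transient state i, a_i = sum_j P(i->j) * a_j:
  a_Y = 1/2*a_X + 1/6*a_Y + 0*a_Z + 1/12*a_W + 1/4*a_U
  a_Z = 0*a_X + 1/6*a_Y + 1/6*a_Z + 5/12*a_W + 1/4*a_U
  a_W = 1/6*a_X + 0*a_Y + 1/12*a_Z + 7/12*a_W + 1/6*a_U

Substituting a_X = 1 and a_U = 0, rearrange to (I - Q) a = r where r[i] = P(i -> X):
  [5/6, 0, -1/12] . (a_Y, a_Z, a_W) = 1/2
  [-1/6, 5/6, -5/12] . (a_Y, a_Z, a_W) = 0
  [0, -1/12, 5/12] . (a_Y, a_Z, a_W) = 1/6

Solving yields:
  a_Y = 145/224
  a_Z = 41/112
  a_W = 53/112

Starting state is Z, so the absorption probability is a_Z = 41/112.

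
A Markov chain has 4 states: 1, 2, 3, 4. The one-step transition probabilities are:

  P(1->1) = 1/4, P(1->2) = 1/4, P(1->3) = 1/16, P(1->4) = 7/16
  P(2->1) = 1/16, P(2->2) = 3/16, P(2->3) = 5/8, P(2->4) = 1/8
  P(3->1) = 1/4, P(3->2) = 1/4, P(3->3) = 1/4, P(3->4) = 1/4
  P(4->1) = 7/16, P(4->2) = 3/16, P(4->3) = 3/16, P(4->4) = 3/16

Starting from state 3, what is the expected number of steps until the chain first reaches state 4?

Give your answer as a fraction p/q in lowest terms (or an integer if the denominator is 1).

Let h_i = expected steps to first reach 4 from state i.
Boundary: h_4 = 0.
First-step equations for the other states:
  h_1 = 1 + 1/4*h_1 + 1/4*h_2 + 1/16*h_3 + 7/16*h_4
  h_2 = 1 + 1/16*h_1 + 3/16*h_2 + 5/8*h_3 + 1/8*h_4
  h_3 = 1 + 1/4*h_1 + 1/4*h_2 + 1/4*h_3 + 1/4*h_4

Substituting h_4 = 0 and rearranging gives the linear system (I - Q) h = 1:
  [3/4, -1/4, -1/16] . (h_1, h_2, h_3) = 1
  [-1/16, 13/16, -5/8] . (h_1, h_2, h_3) = 1
  [-1/4, -1/4, 3/4] . (h_1, h_2, h_3) = 1

Solving yields:
  h_1 = 442/141
  h_2 = 626/141
  h_3 = 544/141

Starting state is 3, so the expected hitting time is h_3 = 544/141.

Answer: 544/141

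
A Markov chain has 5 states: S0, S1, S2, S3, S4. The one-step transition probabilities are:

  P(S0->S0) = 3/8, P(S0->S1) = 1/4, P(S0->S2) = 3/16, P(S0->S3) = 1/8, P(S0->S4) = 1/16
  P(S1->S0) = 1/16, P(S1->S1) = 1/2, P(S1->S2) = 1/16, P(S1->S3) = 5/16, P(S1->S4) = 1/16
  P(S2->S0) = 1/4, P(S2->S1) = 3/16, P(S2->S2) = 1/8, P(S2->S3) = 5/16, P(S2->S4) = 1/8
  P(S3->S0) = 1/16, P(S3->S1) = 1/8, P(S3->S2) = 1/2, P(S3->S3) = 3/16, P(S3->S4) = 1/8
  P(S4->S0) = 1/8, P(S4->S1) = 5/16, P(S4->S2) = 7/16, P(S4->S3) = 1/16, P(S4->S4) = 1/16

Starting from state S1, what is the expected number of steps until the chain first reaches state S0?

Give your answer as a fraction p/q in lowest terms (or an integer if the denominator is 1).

Answer: 2150/237

Derivation:
Let h_i = expected steps to first reach S0 from state i.
Boundary: h_S0 = 0.
First-step equations for the other states:
  h_S1 = 1 + 1/16*h_S0 + 1/2*h_S1 + 1/16*h_S2 + 5/16*h_S3 + 1/16*h_S4
  h_S2 = 1 + 1/4*h_S0 + 3/16*h_S1 + 1/8*h_S2 + 5/16*h_S3 + 1/8*h_S4
  h_S3 = 1 + 1/16*h_S0 + 1/8*h_S1 + 1/2*h_S2 + 3/16*h_S3 + 1/8*h_S4
  h_S4 = 1 + 1/8*h_S0 + 5/16*h_S1 + 7/16*h_S2 + 1/16*h_S3 + 1/16*h_S4

Substituting h_S0 = 0 and rearranging gives the linear system (I - Q) h = 1:
  [1/2, -1/16, -5/16, -1/16] . (h_S1, h_S2, h_S3, h_S4) = 1
  [-3/16, 7/8, -5/16, -1/8] . (h_S1, h_S2, h_S3, h_S4) = 1
  [-1/8, -1/2, 13/16, -1/8] . (h_S1, h_S2, h_S3, h_S4) = 1
  [-5/16, -7/16, -1/16, 15/16] . (h_S1, h_S2, h_S3, h_S4) = 1

Solving yields:
  h_S1 = 2150/237
  h_S2 = 1703/237
  h_S3 = 654/79
  h_S4 = 1895/237

Starting state is S1, so the expected hitting time is h_S1 = 2150/237.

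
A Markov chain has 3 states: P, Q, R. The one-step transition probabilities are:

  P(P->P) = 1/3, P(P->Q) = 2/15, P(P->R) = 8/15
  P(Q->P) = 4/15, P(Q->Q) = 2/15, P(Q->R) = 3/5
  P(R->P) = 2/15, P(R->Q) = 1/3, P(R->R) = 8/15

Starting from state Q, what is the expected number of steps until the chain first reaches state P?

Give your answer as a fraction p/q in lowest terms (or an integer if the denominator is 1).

Let h_i = expected steps to first reach P from state i.
Boundary: h_P = 0.
First-step equations for the other states:
  h_Q = 1 + 4/15*h_P + 2/15*h_Q + 3/5*h_R
  h_R = 1 + 2/15*h_P + 1/3*h_Q + 8/15*h_R

Substituting h_P = 0 and rearranging gives the linear system (I - Q) h = 1:
  [13/15, -3/5] . (h_Q, h_R) = 1
  [-1/3, 7/15] . (h_Q, h_R) = 1

Solving yields:
  h_Q = 120/23
  h_R = 135/23

Starting state is Q, so the expected hitting time is h_Q = 120/23.

Answer: 120/23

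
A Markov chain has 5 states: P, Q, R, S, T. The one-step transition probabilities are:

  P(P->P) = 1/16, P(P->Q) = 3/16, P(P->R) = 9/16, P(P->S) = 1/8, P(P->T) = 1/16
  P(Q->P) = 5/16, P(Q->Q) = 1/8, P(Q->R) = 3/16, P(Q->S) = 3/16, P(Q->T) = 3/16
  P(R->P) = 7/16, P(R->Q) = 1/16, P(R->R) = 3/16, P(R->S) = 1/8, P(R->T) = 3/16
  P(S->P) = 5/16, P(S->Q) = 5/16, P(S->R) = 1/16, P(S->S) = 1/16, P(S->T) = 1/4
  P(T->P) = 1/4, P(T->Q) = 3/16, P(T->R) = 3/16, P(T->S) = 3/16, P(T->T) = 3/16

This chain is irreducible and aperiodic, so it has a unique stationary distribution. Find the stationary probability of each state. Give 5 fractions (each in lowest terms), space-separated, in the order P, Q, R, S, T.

Answer: 23513/87406 7020/43703 23713/87406 5972/43703 7098/43703

Derivation:
The stationary distribution satisfies pi = pi * P, i.e.:
  pi_P = 1/16*pi_P + 5/16*pi_Q + 7/16*pi_R + 5/16*pi_S + 1/4*pi_T
  pi_Q = 3/16*pi_P + 1/8*pi_Q + 1/16*pi_R + 5/16*pi_S + 3/16*pi_T
  pi_R = 9/16*pi_P + 3/16*pi_Q + 3/16*pi_R + 1/16*pi_S + 3/16*pi_T
  pi_S = 1/8*pi_P + 3/16*pi_Q + 1/8*pi_R + 1/16*pi_S + 3/16*pi_T
  pi_T = 1/16*pi_P + 3/16*pi_Q + 3/16*pi_R + 1/4*pi_S + 3/16*pi_T
with normalization: pi_P + pi_Q + pi_R + pi_S + pi_T = 1.

Using the first 4 balance equations plus normalization, the linear system A*pi = b is:
  [-15/16, 5/16, 7/16, 5/16, 1/4] . pi = 0
  [3/16, -7/8, 1/16, 5/16, 3/16] . pi = 0
  [9/16, 3/16, -13/16, 1/16, 3/16] . pi = 0
  [1/8, 3/16, 1/8, -15/16, 3/16] . pi = 0
  [1, 1, 1, 1, 1] . pi = 1

Solving yields:
  pi_P = 23513/87406
  pi_Q = 7020/43703
  pi_R = 23713/87406
  pi_S = 5972/43703
  pi_T = 7098/43703

Verification (pi * P):
  23513/87406*1/16 + 7020/43703*5/16 + 23713/87406*7/16 + 5972/43703*5/16 + 7098/43703*1/4 = 23513/87406 = pi_P  (ok)
  23513/87406*3/16 + 7020/43703*1/8 + 23713/87406*1/16 + 5972/43703*5/16 + 7098/43703*3/16 = 7020/43703 = pi_Q  (ok)
  23513/87406*9/16 + 7020/43703*3/16 + 23713/87406*3/16 + 5972/43703*1/16 + 7098/43703*3/16 = 23713/87406 = pi_R  (ok)
  23513/87406*1/8 + 7020/43703*3/16 + 23713/87406*1/8 + 5972/43703*1/16 + 7098/43703*3/16 = 5972/43703 = pi_S  (ok)
  23513/87406*1/16 + 7020/43703*3/16 + 23713/87406*3/16 + 5972/43703*1/4 + 7098/43703*3/16 = 7098/43703 = pi_T  (ok)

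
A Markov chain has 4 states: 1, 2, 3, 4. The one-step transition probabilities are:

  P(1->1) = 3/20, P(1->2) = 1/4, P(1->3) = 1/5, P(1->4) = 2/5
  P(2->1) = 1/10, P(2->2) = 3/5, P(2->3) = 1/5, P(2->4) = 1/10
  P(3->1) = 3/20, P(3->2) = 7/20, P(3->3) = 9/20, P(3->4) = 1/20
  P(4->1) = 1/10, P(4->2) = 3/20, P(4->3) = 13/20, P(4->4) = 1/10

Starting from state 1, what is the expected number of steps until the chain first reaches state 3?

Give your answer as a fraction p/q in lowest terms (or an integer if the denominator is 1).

Let h_i = expected steps to first reach 3 from state i.
Boundary: h_3 = 0.
First-step equations for the other states:
  h_1 = 1 + 3/20*h_1 + 1/4*h_2 + 1/5*h_3 + 2/5*h_4
  h_2 = 1 + 1/10*h_1 + 3/5*h_2 + 1/5*h_3 + 1/10*h_4
  h_4 = 1 + 1/10*h_1 + 3/20*h_2 + 13/20*h_3 + 1/10*h_4

Substituting h_3 = 0 and rearranging gives the linear system (I - Q) h = 1:
  [17/20, -1/4, -2/5] . (h_1, h_2, h_4) = 1
  [-1/10, 2/5, -1/10] . (h_1, h_2, h_4) = 1
  [-1/10, -3/20, 9/10] . (h_1, h_2, h_4) = 1

Solving yields:
  h_1 = 652/197
  h_2 = 760/197
  h_4 = 418/197

Starting state is 1, so the expected hitting time is h_1 = 652/197.

Answer: 652/197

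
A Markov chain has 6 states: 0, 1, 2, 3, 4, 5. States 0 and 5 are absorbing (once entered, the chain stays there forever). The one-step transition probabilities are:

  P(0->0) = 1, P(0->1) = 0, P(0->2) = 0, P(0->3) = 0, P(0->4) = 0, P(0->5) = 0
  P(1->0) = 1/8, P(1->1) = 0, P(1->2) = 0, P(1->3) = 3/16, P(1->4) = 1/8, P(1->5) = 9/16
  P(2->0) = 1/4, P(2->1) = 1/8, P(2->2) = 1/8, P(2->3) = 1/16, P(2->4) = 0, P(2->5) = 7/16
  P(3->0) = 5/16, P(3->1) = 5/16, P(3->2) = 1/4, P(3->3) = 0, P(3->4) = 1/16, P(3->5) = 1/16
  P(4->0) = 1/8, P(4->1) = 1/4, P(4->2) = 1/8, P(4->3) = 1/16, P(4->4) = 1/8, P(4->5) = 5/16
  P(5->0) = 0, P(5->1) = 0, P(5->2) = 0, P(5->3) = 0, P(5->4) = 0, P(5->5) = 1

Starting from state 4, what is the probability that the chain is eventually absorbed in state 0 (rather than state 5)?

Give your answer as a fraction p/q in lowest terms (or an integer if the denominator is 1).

Answer: 1649/5438

Derivation:
Let a_i = P(absorbed in 0 | start in state i).
Boundary conditions: a_0 = 1, a_5 = 0.
For each transient state i, a_i = sum_j P(i->j) * a_j:
  a_1 = 1/8*a_0 + 0*a_1 + 0*a_2 + 3/16*a_3 + 1/8*a_4 + 9/16*a_5
  a_2 = 1/4*a_0 + 1/8*a_1 + 1/8*a_2 + 1/16*a_3 + 0*a_4 + 7/16*a_5
  a_3 = 5/16*a_0 + 5/16*a_1 + 1/4*a_2 + 0*a_3 + 1/16*a_4 + 1/16*a_5
  a_4 = 1/8*a_0 + 1/4*a_1 + 1/8*a_2 + 1/16*a_3 + 1/8*a_4 + 5/16*a_5

Substituting a_0 = 1 and a_5 = 0, rearrange to (I - Q) a = r where r[i] = P(i -> 0):
  [1, 0, -3/16, -1/8] . (a_1, a_2, a_3, a_4) = 1/8
  [-1/8, 7/8, -1/16, 0] . (a_1, a_2, a_3, a_4) = 1/4
  [-5/16, -1/4, 1, -1/16] . (a_1, a_2, a_3, a_4) = 5/16
  [-1/4, -1/8, -1/16, 7/8] . (a_1, a_2, a_3, a_4) = 1/8

Solving yields:
  a_1 = 1397/5438
  a_2 = 974/2719
  a_3 = 1363/2719
  a_4 = 1649/5438

Starting state is 4, so the absorption probability is a_4 = 1649/5438.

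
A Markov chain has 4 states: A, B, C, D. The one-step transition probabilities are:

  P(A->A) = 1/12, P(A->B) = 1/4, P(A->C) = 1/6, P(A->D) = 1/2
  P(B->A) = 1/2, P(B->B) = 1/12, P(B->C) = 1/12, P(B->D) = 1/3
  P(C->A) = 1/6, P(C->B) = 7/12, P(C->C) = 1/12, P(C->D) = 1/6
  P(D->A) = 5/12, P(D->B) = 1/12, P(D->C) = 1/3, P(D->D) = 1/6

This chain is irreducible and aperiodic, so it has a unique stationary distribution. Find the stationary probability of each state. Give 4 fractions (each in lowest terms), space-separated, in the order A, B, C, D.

Answer: 149/510 19/85 28/153 461/1530

Derivation:
The stationary distribution satisfies pi = pi * P, i.e.:
  pi_A = 1/12*pi_A + 1/2*pi_B + 1/6*pi_C + 5/12*pi_D
  pi_B = 1/4*pi_A + 1/12*pi_B + 7/12*pi_C + 1/12*pi_D
  pi_C = 1/6*pi_A + 1/12*pi_B + 1/12*pi_C + 1/3*pi_D
  pi_D = 1/2*pi_A + 1/3*pi_B + 1/6*pi_C + 1/6*pi_D
with normalization: pi_A + pi_B + pi_C + pi_D = 1.

Using the first 3 balance equations plus normalization, the linear system A*pi = b is:
  [-11/12, 1/2, 1/6, 5/12] . pi = 0
  [1/4, -11/12, 7/12, 1/12] . pi = 0
  [1/6, 1/12, -11/12, 1/3] . pi = 0
  [1, 1, 1, 1] . pi = 1

Solving yields:
  pi_A = 149/510
  pi_B = 19/85
  pi_C = 28/153
  pi_D = 461/1530

Verification (pi * P):
  149/510*1/12 + 19/85*1/2 + 28/153*1/6 + 461/1530*5/12 = 149/510 = pi_A  (ok)
  149/510*1/4 + 19/85*1/12 + 28/153*7/12 + 461/1530*1/12 = 19/85 = pi_B  (ok)
  149/510*1/6 + 19/85*1/12 + 28/153*1/12 + 461/1530*1/3 = 28/153 = pi_C  (ok)
  149/510*1/2 + 19/85*1/3 + 28/153*1/6 + 461/1530*1/6 = 461/1530 = pi_D  (ok)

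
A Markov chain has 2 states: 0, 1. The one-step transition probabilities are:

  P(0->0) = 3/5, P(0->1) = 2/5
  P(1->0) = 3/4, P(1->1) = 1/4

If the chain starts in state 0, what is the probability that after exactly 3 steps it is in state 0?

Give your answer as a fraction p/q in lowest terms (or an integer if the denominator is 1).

Computing P^3 by repeated multiplication:
P^1 =
  0: [3/5, 2/5]
  1: [3/4, 1/4]
P^2 =
  0: [33/50, 17/50]
  1: [51/80, 29/80]
P^3 =
  0: [651/1000, 349/1000]
  1: [1047/1600, 553/1600]

(P^3)[0 -> 0] = 651/1000

Answer: 651/1000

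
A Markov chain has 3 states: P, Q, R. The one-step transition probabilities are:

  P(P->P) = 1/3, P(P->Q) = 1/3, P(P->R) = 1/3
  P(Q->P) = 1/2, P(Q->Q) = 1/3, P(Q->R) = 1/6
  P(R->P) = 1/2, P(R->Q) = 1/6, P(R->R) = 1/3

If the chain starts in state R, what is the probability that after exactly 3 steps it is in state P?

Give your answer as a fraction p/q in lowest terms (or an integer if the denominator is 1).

Answer: 31/72

Derivation:
Computing P^3 by repeated multiplication:
P^1 =
  P: [1/3, 1/3, 1/3]
  Q: [1/2, 1/3, 1/6]
  R: [1/2, 1/6, 1/3]
P^2 =
  P: [4/9, 5/18, 5/18]
  Q: [5/12, 11/36, 5/18]
  R: [5/12, 5/18, 11/36]
P^3 =
  P: [23/54, 31/108, 31/108]
  Q: [31/72, 31/108, 61/216]
  R: [31/72, 61/216, 31/108]

(P^3)[R -> P] = 31/72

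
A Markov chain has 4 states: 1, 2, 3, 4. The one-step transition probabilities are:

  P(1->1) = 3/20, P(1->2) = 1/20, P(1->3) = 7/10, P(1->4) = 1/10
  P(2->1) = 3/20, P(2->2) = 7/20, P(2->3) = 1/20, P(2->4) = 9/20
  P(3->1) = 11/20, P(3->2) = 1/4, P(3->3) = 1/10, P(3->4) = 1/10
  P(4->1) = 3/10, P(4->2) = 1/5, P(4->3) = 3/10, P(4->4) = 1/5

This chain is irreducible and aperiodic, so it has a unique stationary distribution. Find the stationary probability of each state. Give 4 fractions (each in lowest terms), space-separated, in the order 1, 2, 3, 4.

Answer: 1291/4276 214/1069 1321/4276 202/1069

Derivation:
The stationary distribution satisfies pi = pi * P, i.e.:
  pi_1 = 3/20*pi_1 + 3/20*pi_2 + 11/20*pi_3 + 3/10*pi_4
  pi_2 = 1/20*pi_1 + 7/20*pi_2 + 1/4*pi_3 + 1/5*pi_4
  pi_3 = 7/10*pi_1 + 1/20*pi_2 + 1/10*pi_3 + 3/10*pi_4
  pi_4 = 1/10*pi_1 + 9/20*pi_2 + 1/10*pi_3 + 1/5*pi_4
with normalization: pi_1 + pi_2 + pi_3 + pi_4 = 1.

Using the first 3 balance equations plus normalization, the linear system A*pi = b is:
  [-17/20, 3/20, 11/20, 3/10] . pi = 0
  [1/20, -13/20, 1/4, 1/5] . pi = 0
  [7/10, 1/20, -9/10, 3/10] . pi = 0
  [1, 1, 1, 1] . pi = 1

Solving yields:
  pi_1 = 1291/4276
  pi_2 = 214/1069
  pi_3 = 1321/4276
  pi_4 = 202/1069

Verification (pi * P):
  1291/4276*3/20 + 214/1069*3/20 + 1321/4276*11/20 + 202/1069*3/10 = 1291/4276 = pi_1  (ok)
  1291/4276*1/20 + 214/1069*7/20 + 1321/4276*1/4 + 202/1069*1/5 = 214/1069 = pi_2  (ok)
  1291/4276*7/10 + 214/1069*1/20 + 1321/4276*1/10 + 202/1069*3/10 = 1321/4276 = pi_3  (ok)
  1291/4276*1/10 + 214/1069*9/20 + 1321/4276*1/10 + 202/1069*1/5 = 202/1069 = pi_4  (ok)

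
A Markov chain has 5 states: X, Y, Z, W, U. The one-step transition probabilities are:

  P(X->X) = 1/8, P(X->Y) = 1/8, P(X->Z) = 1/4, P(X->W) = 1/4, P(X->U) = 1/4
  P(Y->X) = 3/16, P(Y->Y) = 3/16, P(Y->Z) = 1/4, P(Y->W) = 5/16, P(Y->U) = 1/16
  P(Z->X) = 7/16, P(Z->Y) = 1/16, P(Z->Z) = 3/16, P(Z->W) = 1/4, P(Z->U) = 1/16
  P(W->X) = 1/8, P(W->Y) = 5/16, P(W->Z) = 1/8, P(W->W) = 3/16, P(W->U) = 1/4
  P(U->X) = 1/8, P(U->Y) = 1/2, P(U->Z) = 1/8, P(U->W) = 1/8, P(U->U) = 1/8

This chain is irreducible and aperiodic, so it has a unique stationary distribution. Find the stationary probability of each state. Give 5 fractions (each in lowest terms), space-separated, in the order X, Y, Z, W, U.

The stationary distribution satisfies pi = pi * P, i.e.:
  pi_X = 1/8*pi_X + 3/16*pi_Y + 7/16*pi_Z + 1/8*pi_W + 1/8*pi_U
  pi_Y = 1/8*pi_X + 3/16*pi_Y + 1/16*pi_Z + 5/16*pi_W + 1/2*pi_U
  pi_Z = 1/4*pi_X + 1/4*pi_Y + 3/16*pi_Z + 1/8*pi_W + 1/8*pi_U
  pi_W = 1/4*pi_X + 5/16*pi_Y + 1/4*pi_Z + 3/16*pi_W + 1/8*pi_U
  pi_U = 1/4*pi_X + 1/16*pi_Y + 1/16*pi_Z + 1/4*pi_W + 1/8*pi_U
with normalization: pi_X + pi_Y + pi_Z + pi_W + pi_U = 1.

Using the first 4 balance equations plus normalization, the linear system A*pi = b is:
  [-7/8, 3/16, 7/16, 1/8, 1/8] . pi = 0
  [1/8, -13/16, 1/16, 5/16, 1/2] . pi = 0
  [1/4, 1/4, -13/16, 1/8, 1/8] . pi = 0
  [1/4, 5/16, 1/4, -13/16, 1/8] . pi = 0
  [1, 1, 1, 1, 1] . pi = 1

Solving yields:
  pi_X = 2672/13449
  pi_Y = 3064/13449
  pi_Z = 2558/13449
  pi_W = 9310/40347
  pi_U = 6155/40347

Verification (pi * P):
  2672/13449*1/8 + 3064/13449*3/16 + 2558/13449*7/16 + 9310/40347*1/8 + 6155/40347*1/8 = 2672/13449 = pi_X  (ok)
  2672/13449*1/8 + 3064/13449*3/16 + 2558/13449*1/16 + 9310/40347*5/16 + 6155/40347*1/2 = 3064/13449 = pi_Y  (ok)
  2672/13449*1/4 + 3064/13449*1/4 + 2558/13449*3/16 + 9310/40347*1/8 + 6155/40347*1/8 = 2558/13449 = pi_Z  (ok)
  2672/13449*1/4 + 3064/13449*5/16 + 2558/13449*1/4 + 9310/40347*3/16 + 6155/40347*1/8 = 9310/40347 = pi_W  (ok)
  2672/13449*1/4 + 3064/13449*1/16 + 2558/13449*1/16 + 9310/40347*1/4 + 6155/40347*1/8 = 6155/40347 = pi_U  (ok)

Answer: 2672/13449 3064/13449 2558/13449 9310/40347 6155/40347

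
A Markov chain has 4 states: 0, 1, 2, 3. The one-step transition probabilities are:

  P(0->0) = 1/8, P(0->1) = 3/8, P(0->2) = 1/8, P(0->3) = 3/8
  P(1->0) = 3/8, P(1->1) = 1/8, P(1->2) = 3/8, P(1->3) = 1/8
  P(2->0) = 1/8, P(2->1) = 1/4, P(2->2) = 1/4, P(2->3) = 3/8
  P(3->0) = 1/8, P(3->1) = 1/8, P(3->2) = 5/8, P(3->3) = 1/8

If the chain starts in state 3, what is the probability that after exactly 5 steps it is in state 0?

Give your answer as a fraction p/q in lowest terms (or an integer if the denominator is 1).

Computing P^5 by repeated multiplication:
P^1 =
  0: [1/8, 3/8, 1/8, 3/8]
  1: [3/8, 1/8, 3/8, 1/8]
  2: [1/8, 1/4, 1/4, 3/8]
  3: [1/8, 1/8, 5/8, 1/8]
P^2 =
  0: [7/32, 11/64, 27/64, 3/16]
  1: [5/32, 17/64, 17/64, 5/16]
  2: [3/16, 3/16, 13/32, 7/32]
  3: [5/32, 15/64, 19/64, 5/16]
P^3 =
  0: [43/256, 119/512, 161/512, 73/256]
  1: [49/256, 101/512, 195/512, 59/256]
  2: [11/64, 57/256, 85/256, 35/128]
  3: [47/256, 103/512, 193/512, 61/256]
P^4 =
  0: [375/2048, 845/4096, 1495/4096, 503/2048]
  1: [357/2048, 903/4096, 1381/4096, 549/2048]
  2: [185/1024, 429/2048, 735/2048, 257/1024]
  3: [359/2048, 893/4096, 1399/4096, 543/2048]
P^5 =
  0: [2893/16384, 7091/32768, 11305/32768, 4293/16384]
  1: [2951/16384, 6905/32768, 11675/32768, 4143/16384]
  2: [1453/8192, 3523/16384, 5697/16384, 2129/8192]
  3: [2941/16384, 6931/32768, 11625/32768, 4165/16384]

(P^5)[3 -> 0] = 2941/16384

Answer: 2941/16384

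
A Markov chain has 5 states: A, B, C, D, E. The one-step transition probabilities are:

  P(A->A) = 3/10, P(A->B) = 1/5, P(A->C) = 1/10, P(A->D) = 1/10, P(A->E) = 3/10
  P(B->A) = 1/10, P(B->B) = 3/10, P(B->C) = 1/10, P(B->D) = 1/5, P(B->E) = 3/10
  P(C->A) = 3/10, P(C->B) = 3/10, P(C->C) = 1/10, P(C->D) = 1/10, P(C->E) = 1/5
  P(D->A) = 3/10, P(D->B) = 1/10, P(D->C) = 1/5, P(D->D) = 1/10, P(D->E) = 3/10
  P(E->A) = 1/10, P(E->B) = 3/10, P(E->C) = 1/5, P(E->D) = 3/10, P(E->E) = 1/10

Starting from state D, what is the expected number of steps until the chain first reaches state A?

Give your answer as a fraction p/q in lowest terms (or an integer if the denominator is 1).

Answer: 77/16

Derivation:
Let h_i = expected steps to first reach A from state i.
Boundary: h_A = 0.
First-step equations for the other states:
  h_B = 1 + 1/10*h_A + 3/10*h_B + 1/10*h_C + 1/5*h_D + 3/10*h_E
  h_C = 1 + 3/10*h_A + 3/10*h_B + 1/10*h_C + 1/10*h_D + 1/5*h_E
  h_D = 1 + 3/10*h_A + 1/10*h_B + 1/5*h_C + 1/10*h_D + 3/10*h_E
  h_E = 1 + 1/10*h_A + 3/10*h_B + 1/5*h_C + 3/10*h_D + 1/10*h_E

Substituting h_A = 0 and rearranging gives the linear system (I - Q) h = 1:
  [7/10, -1/10, -1/5, -3/10] . (h_B, h_C, h_D, h_E) = 1
  [-3/10, 9/10, -1/10, -1/5] . (h_B, h_C, h_D, h_E) = 1
  [-1/10, -1/5, 9/10, -3/10] . (h_B, h_C, h_D, h_E) = 1
  [-3/10, -1/5, -3/10, 9/10] . (h_B, h_C, h_D, h_E) = 1

Solving yields:
  h_B = 6
  h_C = 79/16
  h_D = 77/16
  h_E = 93/16

Starting state is D, so the expected hitting time is h_D = 77/16.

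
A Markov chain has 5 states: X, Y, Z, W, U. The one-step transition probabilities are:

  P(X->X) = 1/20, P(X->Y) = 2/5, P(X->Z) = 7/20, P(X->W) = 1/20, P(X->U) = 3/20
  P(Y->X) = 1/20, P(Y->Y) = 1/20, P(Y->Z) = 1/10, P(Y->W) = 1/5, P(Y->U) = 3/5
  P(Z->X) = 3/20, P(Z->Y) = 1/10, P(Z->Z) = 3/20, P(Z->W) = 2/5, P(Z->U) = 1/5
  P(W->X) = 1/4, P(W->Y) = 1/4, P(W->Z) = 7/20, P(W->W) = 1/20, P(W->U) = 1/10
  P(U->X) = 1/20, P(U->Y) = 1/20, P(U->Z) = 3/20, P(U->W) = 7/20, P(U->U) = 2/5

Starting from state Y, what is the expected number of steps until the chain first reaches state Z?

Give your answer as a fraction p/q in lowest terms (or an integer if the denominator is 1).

Let h_i = expected steps to first reach Z from state i.
Boundary: h_Z = 0.
First-step equations for the other states:
  h_X = 1 + 1/20*h_X + 2/5*h_Y + 7/20*h_Z + 1/20*h_W + 3/20*h_U
  h_Y = 1 + 1/20*h_X + 1/20*h_Y + 1/10*h_Z + 1/5*h_W + 3/5*h_U
  h_W = 1 + 1/4*h_X + 1/4*h_Y + 7/20*h_Z + 1/20*h_W + 1/10*h_U
  h_U = 1 + 1/20*h_X + 1/20*h_Y + 3/20*h_Z + 7/20*h_W + 2/5*h_U

Substituting h_Z = 0 and rearranging gives the linear system (I - Q) h = 1:
  [19/20, -2/5, -1/20, -3/20] . (h_X, h_Y, h_W, h_U) = 1
  [-1/20, 19/20, -1/5, -3/5] . (h_X, h_Y, h_W, h_U) = 1
  [-1/4, -1/4, 19/20, -1/10] . (h_X, h_Y, h_W, h_U) = 1
  [-1/20, -1/20, -7/20, 3/5] . (h_X, h_Y, h_W, h_U) = 1

Solving yields:
  h_X = 19596/4687
  h_Y = 24072/4687
  h_W = 18784/4687
  h_U = 22408/4687

Starting state is Y, so the expected hitting time is h_Y = 24072/4687.

Answer: 24072/4687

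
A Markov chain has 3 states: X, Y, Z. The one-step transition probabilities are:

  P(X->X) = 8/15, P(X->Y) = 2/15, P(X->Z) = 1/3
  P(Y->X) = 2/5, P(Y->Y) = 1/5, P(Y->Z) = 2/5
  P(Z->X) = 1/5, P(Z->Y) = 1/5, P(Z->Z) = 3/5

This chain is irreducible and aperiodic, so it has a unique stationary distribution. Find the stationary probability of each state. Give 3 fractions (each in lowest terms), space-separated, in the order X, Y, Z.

Answer: 6/17 3/17 8/17

Derivation:
The stationary distribution satisfies pi = pi * P, i.e.:
  pi_X = 8/15*pi_X + 2/5*pi_Y + 1/5*pi_Z
  pi_Y = 2/15*pi_X + 1/5*pi_Y + 1/5*pi_Z
  pi_Z = 1/3*pi_X + 2/5*pi_Y + 3/5*pi_Z
with normalization: pi_X + pi_Y + pi_Z = 1.

Using the first 2 balance equations plus normalization, the linear system A*pi = b is:
  [-7/15, 2/5, 1/5] . pi = 0
  [2/15, -4/5, 1/5] . pi = 0
  [1, 1, 1] . pi = 1

Solving yields:
  pi_X = 6/17
  pi_Y = 3/17
  pi_Z = 8/17

Verification (pi * P):
  6/17*8/15 + 3/17*2/5 + 8/17*1/5 = 6/17 = pi_X  (ok)
  6/17*2/15 + 3/17*1/5 + 8/17*1/5 = 3/17 = pi_Y  (ok)
  6/17*1/3 + 3/17*2/5 + 8/17*3/5 = 8/17 = pi_Z  (ok)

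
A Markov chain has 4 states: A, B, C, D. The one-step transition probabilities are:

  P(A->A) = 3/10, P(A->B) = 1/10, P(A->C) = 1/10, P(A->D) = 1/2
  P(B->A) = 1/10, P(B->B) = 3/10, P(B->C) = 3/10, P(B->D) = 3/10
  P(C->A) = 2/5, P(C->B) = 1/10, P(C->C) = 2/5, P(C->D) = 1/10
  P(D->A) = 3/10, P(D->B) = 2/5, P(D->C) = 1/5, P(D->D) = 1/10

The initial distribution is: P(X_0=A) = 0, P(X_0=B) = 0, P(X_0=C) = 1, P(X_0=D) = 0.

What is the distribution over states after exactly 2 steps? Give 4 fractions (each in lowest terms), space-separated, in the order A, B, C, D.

Answer: 8/25 3/20 1/4 7/25

Derivation:
Propagating the distribution step by step (d_{t+1} = d_t * P):
d_0 = (A=0, B=0, C=1, D=0)
  d_1[A] = 0*3/10 + 0*1/10 + 1*2/5 + 0*3/10 = 2/5
  d_1[B] = 0*1/10 + 0*3/10 + 1*1/10 + 0*2/5 = 1/10
  d_1[C] = 0*1/10 + 0*3/10 + 1*2/5 + 0*1/5 = 2/5
  d_1[D] = 0*1/2 + 0*3/10 + 1*1/10 + 0*1/10 = 1/10
d_1 = (A=2/5, B=1/10, C=2/5, D=1/10)
  d_2[A] = 2/5*3/10 + 1/10*1/10 + 2/5*2/5 + 1/10*3/10 = 8/25
  d_2[B] = 2/5*1/10 + 1/10*3/10 + 2/5*1/10 + 1/10*2/5 = 3/20
  d_2[C] = 2/5*1/10 + 1/10*3/10 + 2/5*2/5 + 1/10*1/5 = 1/4
  d_2[D] = 2/5*1/2 + 1/10*3/10 + 2/5*1/10 + 1/10*1/10 = 7/25
d_2 = (A=8/25, B=3/20, C=1/4, D=7/25)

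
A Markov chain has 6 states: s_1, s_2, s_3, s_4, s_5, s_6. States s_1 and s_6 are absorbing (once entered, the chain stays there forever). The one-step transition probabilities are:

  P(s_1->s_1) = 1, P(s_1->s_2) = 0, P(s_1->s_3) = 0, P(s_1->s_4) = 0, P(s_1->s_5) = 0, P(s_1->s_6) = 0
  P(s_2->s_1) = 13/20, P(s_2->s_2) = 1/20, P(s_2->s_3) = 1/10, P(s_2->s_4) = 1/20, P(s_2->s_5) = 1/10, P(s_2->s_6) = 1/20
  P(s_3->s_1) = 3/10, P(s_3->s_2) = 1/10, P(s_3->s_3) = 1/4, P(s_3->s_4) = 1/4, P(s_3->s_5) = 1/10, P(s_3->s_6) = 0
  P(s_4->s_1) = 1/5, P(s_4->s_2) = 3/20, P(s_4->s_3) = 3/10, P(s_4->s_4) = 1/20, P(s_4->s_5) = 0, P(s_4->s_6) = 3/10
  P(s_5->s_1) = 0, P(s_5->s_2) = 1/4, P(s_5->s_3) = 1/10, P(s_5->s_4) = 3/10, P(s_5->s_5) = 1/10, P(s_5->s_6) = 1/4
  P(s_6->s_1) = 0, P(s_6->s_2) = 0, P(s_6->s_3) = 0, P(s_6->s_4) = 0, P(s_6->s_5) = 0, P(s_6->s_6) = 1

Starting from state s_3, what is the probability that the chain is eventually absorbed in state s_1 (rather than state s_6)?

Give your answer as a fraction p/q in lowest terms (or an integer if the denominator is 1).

Let a_i = P(absorbed in s_1 | start in state i).
Boundary conditions: a_s_1 = 1, a_s_6 = 0.
For each transient state i, a_i = sum_j P(i->j) * a_j:
  a_s_2 = 13/20*a_s_1 + 1/20*a_s_2 + 1/10*a_s_3 + 1/20*a_s_4 + 1/10*a_s_5 + 1/20*a_s_6
  a_s_3 = 3/10*a_s_1 + 1/10*a_s_2 + 1/4*a_s_3 + 1/4*a_s_4 + 1/10*a_s_5 + 0*a_s_6
  a_s_4 = 1/5*a_s_1 + 3/20*a_s_2 + 3/10*a_s_3 + 1/20*a_s_4 + 0*a_s_5 + 3/10*a_s_6
  a_s_5 = 0*a_s_1 + 1/4*a_s_2 + 1/10*a_s_3 + 3/10*a_s_4 + 1/10*a_s_5 + 1/4*a_s_6

Substituting a_s_1 = 1 and a_s_6 = 0, rearrange to (I - Q) a = r where r[i] = P(i -> s_1):
  [19/20, -1/10, -1/20, -1/10] . (a_s_2, a_s_3, a_s_4, a_s_5) = 13/20
  [-1/10, 3/4, -1/4, -1/10] . (a_s_2, a_s_3, a_s_4, a_s_5) = 3/10
  [-3/20, -3/10, 19/20, 0] . (a_s_2, a_s_3, a_s_4, a_s_5) = 1/5
  [-1/4, -1/10, -3/10, 9/10] . (a_s_2, a_s_3, a_s_4, a_s_5) = 0

Solving yields:
  a_s_2 = 4719/5537
  a_s_3 = 4320/5537
  a_s_4 = 3275/5537
  a_s_5 = 5765/11074

Starting state is s_3, so the absorption probability is a_s_3 = 4320/5537.

Answer: 4320/5537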